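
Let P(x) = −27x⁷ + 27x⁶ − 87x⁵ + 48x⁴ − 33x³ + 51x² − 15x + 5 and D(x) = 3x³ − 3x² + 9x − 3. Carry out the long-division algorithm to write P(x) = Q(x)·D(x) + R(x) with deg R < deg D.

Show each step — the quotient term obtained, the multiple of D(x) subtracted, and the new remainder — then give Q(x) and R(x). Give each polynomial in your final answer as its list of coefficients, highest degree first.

Q = [-9, 0, -2, 5, 0]; R = [5]

Step 1: lead(−27x⁷ + 27x⁶ − 87x⁵ + 48x⁴ − 33x³ + 51x² − 15x + 5) ÷ lead(D) = −27x⁷ ÷ 3x³ = −9x⁴. Subtract (−9x⁴)·D = −27x⁷ + 27x⁶ − 81x⁵ + 27x⁴. Remainder: −6x⁵ + 21x⁴ − 33x³ + 51x² − 15x + 5.
Step 2: lead(−6x⁵ + 21x⁴ − 33x³ + 51x² − 15x + 5) ÷ lead(D) = −6x⁵ ÷ 3x³ = −2x². Subtract (−2x²)·D = −6x⁵ + 6x⁴ − 18x³ + 6x². Remainder: 15x⁴ − 15x³ + 45x² − 15x + 5.
Step 3: lead(15x⁴ − 15x³ + 45x² − 15x + 5) ÷ lead(D) = 15x⁴ ÷ 3x³ = 5x. Subtract (5x)·D = 15x⁴ − 15x³ + 45x² − 15x. Remainder: 5.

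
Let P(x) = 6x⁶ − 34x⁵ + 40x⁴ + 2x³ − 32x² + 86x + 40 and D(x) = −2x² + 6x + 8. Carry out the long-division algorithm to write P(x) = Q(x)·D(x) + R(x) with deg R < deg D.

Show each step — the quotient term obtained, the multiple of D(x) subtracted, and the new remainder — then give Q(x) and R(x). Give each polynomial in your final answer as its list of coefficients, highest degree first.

Q = [-3, 8, -8, 7, 5]; R = [0]

Step 1: lead(6x⁶ − 34x⁵ + 40x⁴ + 2x³ − 32x² + 86x + 40) ÷ lead(D) = 6x⁶ ÷ −2x² = −3x⁴. Subtract (−3x⁴)·D = 6x⁶ − 18x⁵ − 24x⁴. Remainder: −16x⁵ + 64x⁴ + 2x³ − 32x² + 86x + 40.
Step 2: lead(−16x⁵ + 64x⁴ + 2x³ − 32x² + 86x + 40) ÷ lead(D) = −16x⁵ ÷ −2x² = 8x³. Subtract (8x³)·D = −16x⁵ + 48x⁴ + 64x³. Remainder: 16x⁴ − 62x³ − 32x² + 86x + 40.
Step 3: lead(16x⁴ − 62x³ − 32x² + 86x + 40) ÷ lead(D) = 16x⁴ ÷ −2x² = −8x². Subtract (−8x²)·D = 16x⁴ − 48x³ − 64x². Remainder: −14x³ + 32x² + 86x + 40.
Step 4: lead(−14x³ + 32x² + 86x + 40) ÷ lead(D) = −14x³ ÷ −2x² = 7x. Subtract (7x)·D = −14x³ + 42x² + 56x. Remainder: −10x² + 30x + 40.
Step 5: lead(−10x² + 30x + 40) ÷ lead(D) = −10x² ÷ −2x² = 5. Subtract (5)·D = −10x² + 30x + 40. Remainder: 0.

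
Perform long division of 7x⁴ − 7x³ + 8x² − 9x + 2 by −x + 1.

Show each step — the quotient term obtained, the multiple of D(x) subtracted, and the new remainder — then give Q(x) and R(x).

Q(x) = −7x³ − 8x + 1; R(x) = 1

Step 1: lead(7x⁴ − 7x³ + 8x² − 9x + 2) ÷ lead(D) = 7x⁴ ÷ −x = −7x³. Subtract (−7x³)·D = 7x⁴ − 7x³. Remainder: 8x² − 9x + 2.
Step 2: lead(8x² − 9x + 2) ÷ lead(D) = 8x² ÷ −x = −8x. Subtract (−8x)·D = 8x² − 8x. Remainder: −x + 2.
Step 3: lead(−x + 2) ÷ lead(D) = −x ÷ −x = 1. Subtract (1)·D = −x + 1. Remainder: 1.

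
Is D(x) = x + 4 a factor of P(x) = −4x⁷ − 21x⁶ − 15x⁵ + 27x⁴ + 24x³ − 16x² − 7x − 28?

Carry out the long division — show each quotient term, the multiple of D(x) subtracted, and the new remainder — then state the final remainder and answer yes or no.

Step 1: lead(−4x⁷ − 21x⁶ − 15x⁵ + 27x⁴ + 24x³ − 16x² − 7x − 28) ÷ lead(D) = −4x⁷ ÷ x = −4x⁶. Subtract (−4x⁶)·D = −4x⁷ − 16x⁶. Remainder: −5x⁶ − 15x⁵ + 27x⁴ + 24x³ − 16x² − 7x − 28.
Step 2: lead(−5x⁶ − 15x⁵ + 27x⁴ + 24x³ − 16x² − 7x − 28) ÷ lead(D) = −5x⁶ ÷ x = −5x⁵. Subtract (−5x⁵)·D = −5x⁶ − 20x⁵. Remainder: 5x⁵ + 27x⁴ + 24x³ − 16x² − 7x − 28.
Step 3: lead(5x⁵ + 27x⁴ + 24x³ − 16x² − 7x − 28) ÷ lead(D) = 5x⁵ ÷ x = 5x⁴. Subtract (5x⁴)·D = 5x⁵ + 20x⁴. Remainder: 7x⁴ + 24x³ − 16x² − 7x − 28.
Step 4: lead(7x⁴ + 24x³ − 16x² − 7x − 28) ÷ lead(D) = 7x⁴ ÷ x = 7x³. Subtract (7x³)·D = 7x⁴ + 28x³. Remainder: −4x³ − 16x² − 7x − 28.
Step 5: lead(−4x³ − 16x² − 7x − 28) ÷ lead(D) = −4x³ ÷ x = −4x². Subtract (−4x²)·D = −4x³ − 16x². Remainder: −7x − 28.
Step 6: lead(−7x − 28) ÷ lead(D) = −7x ÷ x = −7. Subtract (−7)·D = −7x − 28. Remainder: 0.

R(x) = 0, so D(x) is a factor of P(x). yes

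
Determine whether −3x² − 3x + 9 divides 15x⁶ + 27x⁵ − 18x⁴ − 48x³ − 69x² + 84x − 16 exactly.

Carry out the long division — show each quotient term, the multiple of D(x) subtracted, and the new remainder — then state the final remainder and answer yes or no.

Step 1: lead(15x⁶ + 27x⁵ − 18x⁴ − 48x³ − 69x² + 84x − 16) ÷ lead(D) = 15x⁶ ÷ −3x² = −5x⁴. Subtract (−5x⁴)·D = 15x⁶ + 15x⁵ − 45x⁴. Remainder: 12x⁵ + 27x⁴ − 48x³ − 69x² + 84x − 16.
Step 2: lead(12x⁵ + 27x⁴ − 48x³ − 69x² + 84x − 16) ÷ lead(D) = 12x⁵ ÷ −3x² = −4x³. Subtract (−4x³)·D = 12x⁵ + 12x⁴ − 36x³. Remainder: 15x⁴ − 12x³ − 69x² + 84x − 16.
Step 3: lead(15x⁴ − 12x³ − 69x² + 84x − 16) ÷ lead(D) = 15x⁴ ÷ −3x² = −5x². Subtract (−5x²)·D = 15x⁴ + 15x³ − 45x². Remainder: −27x³ − 24x² + 84x − 16.
Step 4: lead(−27x³ − 24x² + 84x − 16) ÷ lead(D) = −27x³ ÷ −3x² = 9x. Subtract (9x)·D = −27x³ − 27x² + 81x. Remainder: 3x² + 3x − 16.
Step 5: lead(3x² + 3x − 16) ÷ lead(D) = 3x² ÷ −3x² = −1. Subtract (−1)·D = 3x² + 3x − 9. Remainder: −7.

R(x) = −7, so D(x) is not a factor of P(x). no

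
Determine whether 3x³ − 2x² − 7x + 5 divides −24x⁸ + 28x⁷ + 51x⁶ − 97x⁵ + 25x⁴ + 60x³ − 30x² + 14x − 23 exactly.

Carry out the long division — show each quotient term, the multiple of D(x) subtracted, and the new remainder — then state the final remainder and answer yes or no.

R(x) = −7x² − 4x − 3, so D(x) is not a factor of P(x). no

Step 1: lead(−24x⁸ + 28x⁷ + 51x⁶ − 97x⁵ + 25x⁴ + 60x³ − 30x² + 14x − 23) ÷ lead(D) = −24x⁸ ÷ 3x³ = −8x⁵. Subtract (−8x⁵)·D = −24x⁸ + 16x⁷ + 56x⁶ − 40x⁵. Remainder: 12x⁷ − 5x⁶ − 57x⁵ + 25x⁴ + 60x³ − 30x² + 14x − 23.
Step 2: lead(12x⁷ − 5x⁶ − 57x⁵ + 25x⁴ + 60x³ − 30x² + 14x − 23) ÷ lead(D) = 12x⁷ ÷ 3x³ = 4x⁴. Subtract (4x⁴)·D = 12x⁷ − 8x⁶ − 28x⁵ + 20x⁴. Remainder: 3x⁶ − 29x⁵ + 5x⁴ + 60x³ − 30x² + 14x − 23.
Step 3: lead(3x⁶ − 29x⁵ + 5x⁴ + 60x³ − 30x² + 14x − 23) ÷ lead(D) = 3x⁶ ÷ 3x³ = x³. Subtract (x³)·D = 3x⁶ − 2x⁵ − 7x⁴ + 5x³. Remainder: −27x⁵ + 12x⁴ + 55x³ − 30x² + 14x − 23.
Step 4: lead(−27x⁵ + 12x⁴ + 55x³ − 30x² + 14x − 23) ÷ lead(D) = −27x⁵ ÷ 3x³ = −9x². Subtract (−9x²)·D = −27x⁵ + 18x⁴ + 63x³ − 45x². Remainder: −6x⁴ − 8x³ + 15x² + 14x − 23.
Step 5: lead(−6x⁴ − 8x³ + 15x² + 14x − 23) ÷ lead(D) = −6x⁴ ÷ 3x³ = −2x. Subtract (−2x)·D = −6x⁴ + 4x³ + 14x² − 10x. Remainder: −12x³ + x² + 24x − 23.
Step 6: lead(−12x³ + x² + 24x − 23) ÷ lead(D) = −12x³ ÷ 3x³ = −4. Subtract (−4)·D = −12x³ + 8x² + 28x − 20. Remainder: −7x² − 4x − 3.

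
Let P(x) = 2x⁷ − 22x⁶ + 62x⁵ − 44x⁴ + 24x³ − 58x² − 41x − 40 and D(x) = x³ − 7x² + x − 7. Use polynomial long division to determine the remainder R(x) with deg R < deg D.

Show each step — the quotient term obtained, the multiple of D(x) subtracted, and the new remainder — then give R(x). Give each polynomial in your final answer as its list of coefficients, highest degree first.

R = [6, -5, 2]

Step 1: lead(2x⁷ − 22x⁶ + 62x⁵ − 44x⁴ + 24x³ − 58x² − 41x − 40) ÷ lead(D) = 2x⁷ ÷ x³ = 2x⁴. Subtract (2x⁴)·D = 2x⁷ − 14x⁶ + 2x⁵ − 14x⁴. Remainder: −8x⁶ + 60x⁵ − 30x⁴ + 24x³ − 58x² − 41x − 40.
Step 2: lead(−8x⁶ + 60x⁵ − 30x⁴ + 24x³ − 58x² − 41x − 40) ÷ lead(D) = −8x⁶ ÷ x³ = −8x³. Subtract (−8x³)·D = −8x⁶ + 56x⁵ − 8x⁴ + 56x³. Remainder: 4x⁵ − 22x⁴ − 32x³ − 58x² − 41x − 40.
Step 3: lead(4x⁵ − 22x⁴ − 32x³ − 58x² − 41x − 40) ÷ lead(D) = 4x⁵ ÷ x³ = 4x². Subtract (4x²)·D = 4x⁵ − 28x⁴ + 4x³ − 28x². Remainder: 6x⁴ − 36x³ − 30x² − 41x − 40.
Step 4: lead(6x⁴ − 36x³ − 30x² − 41x − 40) ÷ lead(D) = 6x⁴ ÷ x³ = 6x. Subtract (6x)·D = 6x⁴ − 42x³ + 6x² − 42x. Remainder: 6x³ − 36x² + x − 40.
Step 5: lead(6x³ − 36x² + x − 40) ÷ lead(D) = 6x³ ÷ x³ = 6. Subtract (6)·D = 6x³ − 42x² + 6x − 42. Remainder: 6x² − 5x + 2.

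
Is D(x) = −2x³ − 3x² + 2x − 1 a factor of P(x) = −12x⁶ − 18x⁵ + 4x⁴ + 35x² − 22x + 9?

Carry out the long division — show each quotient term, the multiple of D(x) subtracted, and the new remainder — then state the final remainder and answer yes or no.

Step 1: lead(−12x⁶ − 18x⁵ + 4x⁴ + 35x² − 22x + 9) ÷ lead(D) = −12x⁶ ÷ −2x³ = 6x³. Subtract (6x³)·D = −12x⁶ − 18x⁵ + 12x⁴ − 6x³. Remainder: −8x⁴ + 6x³ + 35x² − 22x + 9.
Step 2: lead(−8x⁴ + 6x³ + 35x² − 22x + 9) ÷ lead(D) = −8x⁴ ÷ −2x³ = 4x. Subtract (4x)·D = −8x⁴ − 12x³ + 8x² − 4x. Remainder: 18x³ + 27x² − 18x + 9.
Step 3: lead(18x³ + 27x² − 18x + 9) ÷ lead(D) = 18x³ ÷ −2x³ = −9. Subtract (−9)·D = 18x³ + 27x² − 18x + 9. Remainder: 0.

R(x) = 0, so D(x) is a factor of P(x). yes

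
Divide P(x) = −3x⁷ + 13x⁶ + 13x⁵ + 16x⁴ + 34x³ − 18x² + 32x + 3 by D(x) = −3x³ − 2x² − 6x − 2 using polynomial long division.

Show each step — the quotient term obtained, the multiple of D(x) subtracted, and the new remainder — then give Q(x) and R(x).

Step 1: lead(−3x⁷ + 13x⁶ + 13x⁵ + 16x⁴ + 34x³ − 18x² + 32x + 3) ÷ lead(D) = −3x⁷ ÷ −3x³ = x⁴. Subtract (x⁴)·D = −3x⁷ − 2x⁶ − 6x⁵ − 2x⁴. Remainder: 15x⁶ + 19x⁵ + 18x⁴ + 34x³ − 18x² + 32x + 3.
Step 2: lead(15x⁶ + 19x⁵ + 18x⁴ + 34x³ − 18x² + 32x + 3) ÷ lead(D) = 15x⁶ ÷ −3x³ = −5x³. Subtract (−5x³)·D = 15x⁶ + 10x⁵ + 30x⁴ + 10x³. Remainder: 9x⁵ − 12x⁴ + 24x³ − 18x² + 32x + 3.
Step 3: lead(9x⁵ − 12x⁴ + 24x³ − 18x² + 32x + 3) ÷ lead(D) = 9x⁵ ÷ −3x³ = −3x². Subtract (−3x²)·D = 9x⁵ + 6x⁴ + 18x³ + 6x². Remainder: −18x⁴ + 6x³ − 24x² + 32x + 3.
Step 4: lead(−18x⁴ + 6x³ − 24x² + 32x + 3) ÷ lead(D) = −18x⁴ ÷ −3x³ = 6x. Subtract (6x)·D = −18x⁴ − 12x³ − 36x² − 12x. Remainder: 18x³ + 12x² + 44x + 3.
Step 5: lead(18x³ + 12x² + 44x + 3) ÷ lead(D) = 18x³ ÷ −3x³ = −6. Subtract (−6)·D = 18x³ + 12x² + 36x + 12. Remainder: 8x − 9.

Q(x) = x⁴ − 5x³ − 3x² + 6x − 6; R(x) = 8x − 9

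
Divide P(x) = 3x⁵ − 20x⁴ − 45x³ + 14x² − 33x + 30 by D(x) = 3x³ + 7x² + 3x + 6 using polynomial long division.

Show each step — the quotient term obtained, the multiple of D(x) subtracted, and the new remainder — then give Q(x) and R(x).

Step 1: lead(3x⁵ − 20x⁴ − 45x³ + 14x² − 33x + 30) ÷ lead(D) = 3x⁵ ÷ 3x³ = x². Subtract (x²)·D = 3x⁵ + 7x⁴ + 3x³ + 6x². Remainder: −27x⁴ − 48x³ + 8x² − 33x + 30.
Step 2: lead(−27x⁴ − 48x³ + 8x² − 33x + 30) ÷ lead(D) = −27x⁴ ÷ 3x³ = −9x. Subtract (−9x)·D = −27x⁴ − 63x³ − 27x² − 54x. Remainder: 15x³ + 35x² + 21x + 30.
Step 3: lead(15x³ + 35x² + 21x + 30) ÷ lead(D) = 15x³ ÷ 3x³ = 5. Subtract (5)·D = 15x³ + 35x² + 15x + 30. Remainder: 6x.

Q(x) = x² − 9x + 5; R(x) = 6x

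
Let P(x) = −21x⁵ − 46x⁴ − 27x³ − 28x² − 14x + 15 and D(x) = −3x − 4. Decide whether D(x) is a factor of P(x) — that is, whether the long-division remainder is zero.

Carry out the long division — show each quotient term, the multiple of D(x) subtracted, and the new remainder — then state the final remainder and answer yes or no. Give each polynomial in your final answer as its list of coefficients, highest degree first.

R = [-9], so D(x) is not a factor of P(x). no

Step 1: lead(−21x⁵ − 46x⁴ − 27x³ − 28x² − 14x + 15) ÷ lead(D) = −21x⁵ ÷ −3x = 7x⁴. Subtract (7x⁴)·D = −21x⁵ − 28x⁴. Remainder: −18x⁴ − 27x³ − 28x² − 14x + 15.
Step 2: lead(−18x⁴ − 27x³ − 28x² − 14x + 15) ÷ lead(D) = −18x⁴ ÷ −3x = 6x³. Subtract (6x³)·D = −18x⁴ − 24x³. Remainder: −3x³ − 28x² − 14x + 15.
Step 3: lead(−3x³ − 28x² − 14x + 15) ÷ lead(D) = −3x³ ÷ −3x = x². Subtract (x²)·D = −3x³ − 4x². Remainder: −24x² − 14x + 15.
Step 4: lead(−24x² − 14x + 15) ÷ lead(D) = −24x² ÷ −3x = 8x. Subtract (8x)·D = −24x² − 32x. Remainder: 18x + 15.
Step 5: lead(18x + 15) ÷ lead(D) = 18x ÷ −3x = −6. Subtract (−6)·D = 18x + 24. Remainder: −9.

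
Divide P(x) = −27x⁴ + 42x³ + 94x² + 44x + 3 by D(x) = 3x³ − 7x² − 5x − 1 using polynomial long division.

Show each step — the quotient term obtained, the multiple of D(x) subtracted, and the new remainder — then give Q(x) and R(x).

Step 1: lead(−27x⁴ + 42x³ + 94x² + 44x + 3) ÷ lead(D) = −27x⁴ ÷ 3x³ = −9x. Subtract (−9x)·D = −27x⁴ + 63x³ + 45x² + 9x. Remainder: −21x³ + 49x² + 35x + 3.
Step 2: lead(−21x³ + 49x² + 35x + 3) ÷ lead(D) = −21x³ ÷ 3x³ = −7. Subtract (−7)·D = −21x³ + 49x² + 35x + 7. Remainder: −4.

Q(x) = −9x − 7; R(x) = −4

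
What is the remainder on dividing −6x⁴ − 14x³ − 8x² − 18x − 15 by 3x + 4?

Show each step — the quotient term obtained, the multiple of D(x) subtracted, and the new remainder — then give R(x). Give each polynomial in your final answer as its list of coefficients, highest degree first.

R = [9]

Step 1: lead(−6x⁴ − 14x³ − 8x² − 18x − 15) ÷ lead(D) = −6x⁴ ÷ 3x = −2x³. Subtract (−2x³)·D = −6x⁴ − 8x³. Remainder: −6x³ − 8x² − 18x − 15.
Step 2: lead(−6x³ − 8x² − 18x − 15) ÷ lead(D) = −6x³ ÷ 3x = −2x². Subtract (−2x²)·D = −6x³ − 8x². Remainder: −18x − 15.
Step 3: lead(−18x − 15) ÷ lead(D) = −18x ÷ 3x = −6. Subtract (−6)·D = −18x − 24. Remainder: 9.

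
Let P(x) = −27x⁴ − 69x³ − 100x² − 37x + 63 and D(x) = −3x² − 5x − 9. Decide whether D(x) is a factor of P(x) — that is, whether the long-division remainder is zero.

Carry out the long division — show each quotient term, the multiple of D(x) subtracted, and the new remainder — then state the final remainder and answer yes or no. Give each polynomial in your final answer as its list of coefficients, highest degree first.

R = [0], so D(x) is a factor of P(x). yes

Step 1: lead(−27x⁴ − 69x³ − 100x² − 37x + 63) ÷ lead(D) = −27x⁴ ÷ −3x² = 9x². Subtract (9x²)·D = −27x⁴ − 45x³ − 81x². Remainder: −24x³ − 19x² − 37x + 63.
Step 2: lead(−24x³ − 19x² − 37x + 63) ÷ lead(D) = −24x³ ÷ −3x² = 8x. Subtract (8x)·D = −24x³ − 40x² − 72x. Remainder: 21x² + 35x + 63.
Step 3: lead(21x² + 35x + 63) ÷ lead(D) = 21x² ÷ −3x² = −7. Subtract (−7)·D = 21x² + 35x + 63. Remainder: 0.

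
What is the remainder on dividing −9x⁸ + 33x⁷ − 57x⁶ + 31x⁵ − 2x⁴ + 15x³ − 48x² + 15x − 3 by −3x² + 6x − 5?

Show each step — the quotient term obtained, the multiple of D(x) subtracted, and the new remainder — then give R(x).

R(x) = −3

Step 1: lead(−9x⁸ + 33x⁷ − 57x⁶ + 31x⁵ − 2x⁴ + 15x³ − 48x² + 15x − 3) ÷ lead(D) = −9x⁸ ÷ −3x² = 3x⁶. Subtract (3x⁶)·D = −9x⁸ + 18x⁷ − 15x⁶. Remainder: 15x⁷ − 42x⁶ + 31x⁵ − 2x⁴ + 15x³ − 48x² + 15x − 3.
Step 2: lead(15x⁷ − 42x⁶ + 31x⁵ − 2x⁴ + 15x³ − 48x² + 15x − 3) ÷ lead(D) = 15x⁷ ÷ −3x² = −5x⁵. Subtract (−5x⁵)·D = 15x⁷ − 30x⁶ + 25x⁵. Remainder: −12x⁶ + 6x⁵ − 2x⁴ + 15x³ − 48x² + 15x − 3.
Step 3: lead(−12x⁶ + 6x⁵ − 2x⁴ + 15x³ − 48x² + 15x − 3) ÷ lead(D) = −12x⁶ ÷ −3x² = 4x⁴. Subtract (4x⁴)·D = −12x⁶ + 24x⁵ − 20x⁴. Remainder: −18x⁵ + 18x⁴ + 15x³ − 48x² + 15x − 3.
Step 4: lead(−18x⁵ + 18x⁴ + 15x³ − 48x² + 15x − 3) ÷ lead(D) = −18x⁵ ÷ −3x² = 6x³. Subtract (6x³)·D = −18x⁵ + 36x⁴ − 30x³. Remainder: −18x⁴ + 45x³ − 48x² + 15x − 3.
Step 5: lead(−18x⁴ + 45x³ − 48x² + 15x − 3) ÷ lead(D) = −18x⁴ ÷ −3x² = 6x². Subtract (6x²)·D = −18x⁴ + 36x³ − 30x². Remainder: 9x³ − 18x² + 15x − 3.
Step 6: lead(9x³ − 18x² + 15x − 3) ÷ lead(D) = 9x³ ÷ −3x² = −3x. Subtract (−3x)·D = 9x³ − 18x² + 15x. Remainder: −3.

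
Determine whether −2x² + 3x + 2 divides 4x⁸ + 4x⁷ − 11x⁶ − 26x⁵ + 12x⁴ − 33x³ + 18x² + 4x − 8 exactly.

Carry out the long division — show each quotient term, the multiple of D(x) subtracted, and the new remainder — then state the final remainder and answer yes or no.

Step 1: lead(4x⁸ + 4x⁷ − 11x⁶ − 26x⁵ + 12x⁴ − 33x³ + 18x² + 4x − 8) ÷ lead(D) = 4x⁸ ÷ −2x² = −2x⁶. Subtract (−2x⁶)·D = 4x⁸ − 6x⁷ − 4x⁶. Remainder: 10x⁷ − 7x⁶ − 26x⁵ + 12x⁴ − 33x³ + 18x² + 4x − 8.
Step 2: lead(10x⁷ − 7x⁶ − 26x⁵ + 12x⁴ − 33x³ + 18x² + 4x − 8) ÷ lead(D) = 10x⁷ ÷ −2x² = −5x⁵. Subtract (−5x⁵)·D = 10x⁷ − 15x⁶ − 10x⁵. Remainder: 8x⁶ − 16x⁵ + 12x⁴ − 33x³ + 18x² + 4x − 8.
Step 3: lead(8x⁶ − 16x⁵ + 12x⁴ − 33x³ + 18x² + 4x − 8) ÷ lead(D) = 8x⁶ ÷ −2x² = −4x⁴. Subtract (−4x⁴)·D = 8x⁶ − 12x⁵ − 8x⁴. Remainder: −4x⁵ + 20x⁴ − 33x³ + 18x² + 4x − 8.
Step 4: lead(−4x⁵ + 20x⁴ − 33x³ + 18x² + 4x − 8) ÷ lead(D) = −4x⁵ ÷ −2x² = 2x³. Subtract (2x³)·D = −4x⁵ + 6x⁴ + 4x³. Remainder: 14x⁴ − 37x³ + 18x² + 4x − 8.
Step 5: lead(14x⁴ − 37x³ + 18x² + 4x − 8) ÷ lead(D) = 14x⁴ ÷ −2x² = −7x². Subtract (−7x²)·D = 14x⁴ − 21x³ − 14x². Remainder: −16x³ + 32x² + 4x − 8.
Step 6: lead(−16x³ + 32x² + 4x − 8) ÷ lead(D) = −16x³ ÷ −2x² = 8x. Subtract (8x)·D = −16x³ + 24x² + 16x. Remainder: 8x² − 12x − 8.
Step 7: lead(8x² − 12x − 8) ÷ lead(D) = 8x² ÷ −2x² = −4. Subtract (−4)·D = 8x² − 12x − 8. Remainder: 0.

R(x) = 0, so D(x) is a factor of P(x). yes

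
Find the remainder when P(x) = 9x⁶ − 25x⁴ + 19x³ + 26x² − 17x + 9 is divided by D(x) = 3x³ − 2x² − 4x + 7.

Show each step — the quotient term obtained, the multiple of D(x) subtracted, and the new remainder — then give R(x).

Step 1: lead(9x⁶ − 25x⁴ + 19x³ + 26x² − 17x + 9) ÷ lead(D) = 9x⁶ ÷ 3x³ = 3x³. Subtract (3x³)·D = 9x⁶ − 6x⁵ − 12x⁴ + 21x³. Remainder: 6x⁵ − 13x⁴ − 2x³ + 26x² − 17x + 9.
Step 2: lead(6x⁵ − 13x⁴ − 2x³ + 26x² − 17x + 9) ÷ lead(D) = 6x⁵ ÷ 3x³ = 2x². Subtract (2x²)·D = 6x⁵ − 4x⁴ − 8x³ + 14x². Remainder: −9x⁴ + 6x³ + 12x² − 17x + 9.
Step 3: lead(−9x⁴ + 6x³ + 12x² − 17x + 9) ÷ lead(D) = −9x⁴ ÷ 3x³ = −3x. Subtract (−3x)·D = −9x⁴ + 6x³ + 12x² − 21x. Remainder: 4x + 9.

R(x) = 4x + 9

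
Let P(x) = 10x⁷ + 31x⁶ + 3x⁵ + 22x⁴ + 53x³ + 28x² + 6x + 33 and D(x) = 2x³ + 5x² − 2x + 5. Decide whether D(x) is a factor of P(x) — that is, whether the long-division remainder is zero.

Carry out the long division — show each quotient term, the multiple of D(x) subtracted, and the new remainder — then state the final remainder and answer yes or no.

Step 1: lead(10x⁷ + 31x⁶ + 3x⁵ + 22x⁴ + 53x³ + 28x² + 6x + 33) ÷ lead(D) = 10x⁷ ÷ 2x³ = 5x⁴. Subtract (5x⁴)·D = 10x⁷ + 25x⁶ − 10x⁵ + 25x⁴. Remainder: 6x⁶ + 13x⁵ − 3x⁴ + 53x³ + 28x² + 6x + 33.
Step 2: lead(6x⁶ + 13x⁵ − 3x⁴ + 53x³ + 28x² + 6x + 33) ÷ lead(D) = 6x⁶ ÷ 2x³ = 3x³. Subtract (3x³)·D = 6x⁶ + 15x⁵ − 6x⁴ + 15x³. Remainder: −2x⁵ + 3x⁴ + 38x³ + 28x² + 6x + 33.
Step 3: lead(−2x⁵ + 3x⁴ + 38x³ + 28x² + 6x + 33) ÷ lead(D) = −2x⁵ ÷ 2x³ = −x². Subtract (−x²)·D = −2x⁵ − 5x⁴ + 2x³ − 5x². Remainder: 8x⁴ + 36x³ + 33x² + 6x + 33.
Step 4: lead(8x⁴ + 36x³ + 33x² + 6x + 33) ÷ lead(D) = 8x⁴ ÷ 2x³ = 4x. Subtract (4x)·D = 8x⁴ + 20x³ − 8x² + 20x. Remainder: 16x³ + 41x² − 14x + 33.
Step 5: lead(16x³ + 41x² − 14x + 33) ÷ lead(D) = 16x³ ÷ 2x³ = 8. Subtract (8)·D = 16x³ + 40x² − 16x + 40. Remainder: x² + 2x − 7.

R(x) = x² + 2x − 7, so D(x) is not a factor of P(x). no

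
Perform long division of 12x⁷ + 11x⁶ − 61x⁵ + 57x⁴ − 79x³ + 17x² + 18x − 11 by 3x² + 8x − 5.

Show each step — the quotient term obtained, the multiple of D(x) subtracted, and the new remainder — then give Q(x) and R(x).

Q(x) = 4x⁵ − 7x⁴ + 5x³ − 6x² − 2x + 1; R(x) = −6

Step 1: lead(12x⁷ + 11x⁶ − 61x⁵ + 57x⁴ − 79x³ + 17x² + 18x − 11) ÷ lead(D) = 12x⁷ ÷ 3x² = 4x⁵. Subtract (4x⁵)·D = 12x⁷ + 32x⁶ − 20x⁵. Remainder: −21x⁶ − 41x⁵ + 57x⁴ − 79x³ + 17x² + 18x − 11.
Step 2: lead(−21x⁶ − 41x⁵ + 57x⁴ − 79x³ + 17x² + 18x − 11) ÷ lead(D) = −21x⁶ ÷ 3x² = −7x⁴. Subtract (−7x⁴)·D = −21x⁶ − 56x⁵ + 35x⁴. Remainder: 15x⁵ + 22x⁴ − 79x³ + 17x² + 18x − 11.
Step 3: lead(15x⁵ + 22x⁴ − 79x³ + 17x² + 18x − 11) ÷ lead(D) = 15x⁵ ÷ 3x² = 5x³. Subtract (5x³)·D = 15x⁵ + 40x⁴ − 25x³. Remainder: −18x⁴ − 54x³ + 17x² + 18x − 11.
Step 4: lead(−18x⁴ − 54x³ + 17x² + 18x − 11) ÷ lead(D) = −18x⁴ ÷ 3x² = −6x². Subtract (−6x²)·D = −18x⁴ − 48x³ + 30x². Remainder: −6x³ − 13x² + 18x − 11.
Step 5: lead(−6x³ − 13x² + 18x − 11) ÷ lead(D) = −6x³ ÷ 3x² = −2x. Subtract (−2x)·D = −6x³ − 16x² + 10x. Remainder: 3x² + 8x − 11.
Step 6: lead(3x² + 8x − 11) ÷ lead(D) = 3x² ÷ 3x² = 1. Subtract (1)·D = 3x² + 8x − 5. Remainder: −6.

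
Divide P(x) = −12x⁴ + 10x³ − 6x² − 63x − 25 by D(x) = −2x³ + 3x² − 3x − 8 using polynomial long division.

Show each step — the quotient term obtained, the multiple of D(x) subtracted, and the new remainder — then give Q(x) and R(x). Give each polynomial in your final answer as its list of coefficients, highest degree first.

Step 1: lead(−12x⁴ + 10x³ − 6x² − 63x − 25) ÷ lead(D) = −12x⁴ ÷ −2x³ = 6x. Subtract (6x)·D = −12x⁴ + 18x³ − 18x² − 48x. Remainder: −8x³ + 12x² − 15x − 25.
Step 2: lead(−8x³ + 12x² − 15x − 25) ÷ lead(D) = −8x³ ÷ −2x³ = 4. Subtract (4)·D = −8x³ + 12x² − 12x − 32. Remainder: −3x + 7.

Q = [6, 4]; R = [-3, 7]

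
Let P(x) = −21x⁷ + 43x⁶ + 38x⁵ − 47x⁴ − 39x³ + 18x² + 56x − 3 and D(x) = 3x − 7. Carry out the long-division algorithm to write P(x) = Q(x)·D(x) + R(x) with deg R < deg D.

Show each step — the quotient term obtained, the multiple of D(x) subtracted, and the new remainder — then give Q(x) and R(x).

Step 1: lead(−21x⁷ + 43x⁶ + 38x⁵ − 47x⁴ − 39x³ + 18x² + 56x − 3) ÷ lead(D) = −21x⁷ ÷ 3x = −7x⁶. Subtract (−7x⁶)·D = −21x⁷ + 49x⁶. Remainder: −6x⁶ + 38x⁵ − 47x⁴ − 39x³ + 18x² + 56x − 3.
Step 2: lead(−6x⁶ + 38x⁵ − 47x⁴ − 39x³ + 18x² + 56x − 3) ÷ lead(D) = −6x⁶ ÷ 3x = −2x⁵. Subtract (−2x⁵)·D = −6x⁶ + 14x⁵. Remainder: 24x⁵ − 47x⁴ − 39x³ + 18x² + 56x − 3.
Step 3: lead(24x⁵ − 47x⁴ − 39x³ + 18x² + 56x − 3) ÷ lead(D) = 24x⁵ ÷ 3x = 8x⁴. Subtract (8x⁴)·D = 24x⁵ − 56x⁴. Remainder: 9x⁴ − 39x³ + 18x² + 56x − 3.
Step 4: lead(9x⁴ − 39x³ + 18x² + 56x − 3) ÷ lead(D) = 9x⁴ ÷ 3x = 3x³. Subtract (3x³)·D = 9x⁴ − 21x³. Remainder: −18x³ + 18x² + 56x − 3.
Step 5: lead(−18x³ + 18x² + 56x − 3) ÷ lead(D) = −18x³ ÷ 3x = −6x². Subtract (−6x²)·D = −18x³ + 42x². Remainder: −24x² + 56x − 3.
Step 6: lead(−24x² + 56x − 3) ÷ lead(D) = −24x² ÷ 3x = −8x. Subtract (−8x)·D = −24x² + 56x. Remainder: −3.

Q(x) = −7x⁶ − 2x⁵ + 8x⁴ + 3x³ − 6x² − 8x; R(x) = −3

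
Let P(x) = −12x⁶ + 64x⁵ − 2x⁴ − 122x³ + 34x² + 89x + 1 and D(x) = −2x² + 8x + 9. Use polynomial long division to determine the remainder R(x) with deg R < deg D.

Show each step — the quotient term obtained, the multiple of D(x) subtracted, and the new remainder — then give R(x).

Step 1: lead(−12x⁶ + 64x⁵ − 2x⁴ − 122x³ + 34x² + 89x + 1) ÷ lead(D) = −12x⁶ ÷ −2x² = 6x⁴. Subtract (6x⁴)·D = −12x⁶ + 48x⁵ + 54x⁴. Remainder: 16x⁵ − 56x⁴ − 122x³ + 34x² + 89x + 1.
Step 2: lead(16x⁵ − 56x⁴ − 122x³ + 34x² + 89x + 1) ÷ lead(D) = 16x⁵ ÷ −2x² = −8x³. Subtract (−8x³)·D = 16x⁵ − 64x⁴ − 72x³. Remainder: 8x⁴ − 50x³ + 34x² + 89x + 1.
Step 3: lead(8x⁴ − 50x³ + 34x² + 89x + 1) ÷ lead(D) = 8x⁴ ÷ −2x² = −4x². Subtract (−4x²)·D = 8x⁴ − 32x³ − 36x². Remainder: −18x³ + 70x² + 89x + 1.
Step 4: lead(−18x³ + 70x² + 89x + 1) ÷ lead(D) = −18x³ ÷ −2x² = 9x. Subtract (9x)·D = −18x³ + 72x² + 81x. Remainder: −2x² + 8x + 1.
Step 5: lead(−2x² + 8x + 1) ÷ lead(D) = −2x² ÷ −2x² = 1. Subtract (1)·D = −2x² + 8x + 9. Remainder: −8.

R(x) = −8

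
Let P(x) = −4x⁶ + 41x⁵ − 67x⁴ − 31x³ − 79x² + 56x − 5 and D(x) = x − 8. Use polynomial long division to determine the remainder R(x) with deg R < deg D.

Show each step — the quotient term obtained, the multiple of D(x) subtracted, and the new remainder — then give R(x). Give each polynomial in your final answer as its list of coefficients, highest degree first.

R = [-5]

Step 1: lead(−4x⁶ + 41x⁵ − 67x⁴ − 31x³ − 79x² + 56x − 5) ÷ lead(D) = −4x⁶ ÷ x = −4x⁵. Subtract (−4x⁵)·D = −4x⁶ + 32x⁵. Remainder: 9x⁵ − 67x⁴ − 31x³ − 79x² + 56x − 5.
Step 2: lead(9x⁵ − 67x⁴ − 31x³ − 79x² + 56x − 5) ÷ lead(D) = 9x⁵ ÷ x = 9x⁴. Subtract (9x⁴)·D = 9x⁵ − 72x⁴. Remainder: 5x⁴ − 31x³ − 79x² + 56x − 5.
Step 3: lead(5x⁴ − 31x³ − 79x² + 56x − 5) ÷ lead(D) = 5x⁴ ÷ x = 5x³. Subtract (5x³)·D = 5x⁴ − 40x³. Remainder: 9x³ − 79x² + 56x − 5.
Step 4: lead(9x³ − 79x² + 56x − 5) ÷ lead(D) = 9x³ ÷ x = 9x². Subtract (9x²)·D = 9x³ − 72x². Remainder: −7x² + 56x − 5.
Step 5: lead(−7x² + 56x − 5) ÷ lead(D) = −7x² ÷ x = −7x. Subtract (−7x)·D = −7x² + 56x. Remainder: −5.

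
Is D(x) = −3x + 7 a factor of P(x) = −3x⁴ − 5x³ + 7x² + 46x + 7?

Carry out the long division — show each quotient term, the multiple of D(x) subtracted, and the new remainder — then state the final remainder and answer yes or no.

Step 1: lead(−3x⁴ − 5x³ + 7x² + 46x + 7) ÷ lead(D) = −3x⁴ ÷ −3x = x³. Subtract (x³)·D = −3x⁴ + 7x³. Remainder: −12x³ + 7x² + 46x + 7.
Step 2: lead(−12x³ + 7x² + 46x + 7) ÷ lead(D) = −12x³ ÷ −3x = 4x². Subtract (4x²)·D = −12x³ + 28x². Remainder: −21x² + 46x + 7.
Step 3: lead(−21x² + 46x + 7) ÷ lead(D) = −21x² ÷ −3x = 7x. Subtract (7x)·D = −21x² + 49x. Remainder: −3x + 7.
Step 4: lead(−3x + 7) ÷ lead(D) = −3x ÷ −3x = 1. Subtract (1)·D = −3x + 7. Remainder: 0.

R(x) = 0, so D(x) is a factor of P(x). yes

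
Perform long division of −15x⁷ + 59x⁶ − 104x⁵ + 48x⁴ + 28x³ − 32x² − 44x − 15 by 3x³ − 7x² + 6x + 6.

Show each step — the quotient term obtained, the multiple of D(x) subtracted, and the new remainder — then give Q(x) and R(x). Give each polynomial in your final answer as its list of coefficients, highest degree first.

Step 1: lead(−15x⁷ + 59x⁶ − 104x⁵ + 48x⁴ + 28x³ − 32x² − 44x − 15) ÷ lead(D) = −15x⁷ ÷ 3x³ = −5x⁴. Subtract (−5x⁴)·D = −15x⁷ + 35x⁶ − 30x⁵ − 30x⁴. Remainder: 24x⁶ − 74x⁵ + 78x⁴ + 28x³ − 32x² − 44x − 15.
Step 2: lead(24x⁶ − 74x⁵ + 78x⁴ + 28x³ − 32x² − 44x − 15) ÷ lead(D) = 24x⁶ ÷ 3x³ = 8x³. Subtract (8x³)·D = 24x⁶ − 56x⁵ + 48x⁴ + 48x³. Remainder: −18x⁵ + 30x⁴ − 20x³ − 32x² − 44x − 15.
Step 3: lead(−18x⁵ + 30x⁴ − 20x³ − 32x² − 44x − 15) ÷ lead(D) = −18x⁵ ÷ 3x³ = −6x². Subtract (−6x²)·D = −18x⁵ + 42x⁴ − 36x³ − 36x². Remainder: −12x⁴ + 16x³ + 4x² − 44x − 15.
Step 4: lead(−12x⁴ + 16x³ + 4x² − 44x − 15) ÷ lead(D) = −12x⁴ ÷ 3x³ = −4x. Subtract (−4x)·D = −12x⁴ + 28x³ − 24x² − 24x. Remainder: −12x³ + 28x² − 20x − 15.
Step 5: lead(−12x³ + 28x² − 20x − 15) ÷ lead(D) = −12x³ ÷ 3x³ = −4. Subtract (−4)·D = −12x³ + 28x² − 24x − 24. Remainder: 4x + 9.

Q = [-5, 8, -6, -4, -4]; R = [4, 9]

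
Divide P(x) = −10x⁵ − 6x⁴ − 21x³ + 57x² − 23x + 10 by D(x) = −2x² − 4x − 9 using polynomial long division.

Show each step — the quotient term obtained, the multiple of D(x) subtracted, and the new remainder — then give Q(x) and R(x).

Q(x) = 5x³ − 7x² + 2x − 1; R(x) = −9x + 1

Step 1: lead(−10x⁵ − 6x⁴ − 21x³ + 57x² − 23x + 10) ÷ lead(D) = −10x⁵ ÷ −2x² = 5x³. Subtract (5x³)·D = −10x⁵ − 20x⁴ − 45x³. Remainder: 14x⁴ + 24x³ + 57x² − 23x + 10.
Step 2: lead(14x⁴ + 24x³ + 57x² − 23x + 10) ÷ lead(D) = 14x⁴ ÷ −2x² = −7x². Subtract (−7x²)·D = 14x⁴ + 28x³ + 63x². Remainder: −4x³ − 6x² − 23x + 10.
Step 3: lead(−4x³ − 6x² − 23x + 10) ÷ lead(D) = −4x³ ÷ −2x² = 2x. Subtract (2x)·D = −4x³ − 8x² − 18x. Remainder: 2x² − 5x + 10.
Step 4: lead(2x² − 5x + 10) ÷ lead(D) = 2x² ÷ −2x² = −1. Subtract (−1)·D = 2x² + 4x + 9. Remainder: −9x + 1.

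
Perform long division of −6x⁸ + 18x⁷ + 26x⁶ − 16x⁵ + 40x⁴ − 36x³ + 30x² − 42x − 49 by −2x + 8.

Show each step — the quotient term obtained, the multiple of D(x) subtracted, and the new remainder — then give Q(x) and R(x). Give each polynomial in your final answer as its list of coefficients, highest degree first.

Step 1: lead(−6x⁸ + 18x⁷ + 26x⁶ − 16x⁵ + 40x⁴ − 36x³ + 30x² − 42x − 49) ÷ lead(D) = −6x⁸ ÷ −2x = 3x⁷. Subtract (3x⁷)·D = −6x⁸ + 24x⁷. Remainder: −6x⁷ + 26x⁶ − 16x⁵ + 40x⁴ − 36x³ + 30x² − 42x − 49.
Step 2: lead(−6x⁷ + 26x⁶ − 16x⁵ + 40x⁴ − 36x³ + 30x² − 42x − 49) ÷ lead(D) = −6x⁷ ÷ −2x = 3x⁶. Subtract (3x⁶)·D = −6x⁷ + 24x⁶. Remainder: 2x⁶ − 16x⁵ + 40x⁴ − 36x³ + 30x² − 42x − 49.
Step 3: lead(2x⁶ − 16x⁵ + 40x⁴ − 36x³ + 30x² − 42x − 49) ÷ lead(D) = 2x⁶ ÷ −2x = −x⁵. Subtract (−x⁵)·D = 2x⁶ − 8x⁵. Remainder: −8x⁵ + 40x⁴ − 36x³ + 30x² − 42x − 49.
Step 4: lead(−8x⁵ + 40x⁴ − 36x³ + 30x² − 42x − 49) ÷ lead(D) = −8x⁵ ÷ −2x = 4x⁴. Subtract (4x⁴)·D = −8x⁵ + 32x⁴. Remainder: 8x⁴ − 36x³ + 30x² − 42x − 49.
Step 5: lead(8x⁴ − 36x³ + 30x² − 42x − 49) ÷ lead(D) = 8x⁴ ÷ −2x = −4x³. Subtract (−4x³)·D = 8x⁴ − 32x³. Remainder: −4x³ + 30x² − 42x − 49.
Step 6: lead(−4x³ + 30x² − 42x − 49) ÷ lead(D) = −4x³ ÷ −2x = 2x². Subtract (2x²)·D = −4x³ + 16x². Remainder: 14x² − 42x − 49.
Step 7: lead(14x² − 42x − 49) ÷ lead(D) = 14x² ÷ −2x = −7x. Subtract (−7x)·D = 14x² − 56x. Remainder: 14x − 49.
Step 8: lead(14x − 49) ÷ lead(D) = 14x ÷ −2x = −7. Subtract (−7)·D = 14x − 56. Remainder: 7.

Q = [3, 3, -1, 4, -4, 2, -7, -7]; R = [7]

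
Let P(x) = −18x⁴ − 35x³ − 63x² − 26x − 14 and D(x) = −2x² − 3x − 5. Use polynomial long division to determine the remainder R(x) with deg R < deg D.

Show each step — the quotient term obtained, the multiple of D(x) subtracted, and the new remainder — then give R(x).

Step 1: lead(−18x⁴ − 35x³ − 63x² − 26x − 14) ÷ lead(D) = −18x⁴ ÷ −2x² = 9x². Subtract (9x²)·D = −18x⁴ − 27x³ − 45x². Remainder: −8x³ − 18x² − 26x − 14.
Step 2: lead(−8x³ − 18x² − 26x − 14) ÷ lead(D) = −8x³ ÷ −2x² = 4x. Subtract (4x)·D = −8x³ − 12x² − 20x. Remainder: −6x² − 6x − 14.
Step 3: lead(−6x² − 6x − 14) ÷ lead(D) = −6x² ÷ −2x² = 3. Subtract (3)·D = −6x² − 9x − 15. Remainder: 3x + 1.

R(x) = 3x + 1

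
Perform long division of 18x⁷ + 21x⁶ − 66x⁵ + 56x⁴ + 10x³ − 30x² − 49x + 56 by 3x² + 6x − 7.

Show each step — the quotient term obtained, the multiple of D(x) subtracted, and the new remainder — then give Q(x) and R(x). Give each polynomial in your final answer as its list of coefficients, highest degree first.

Q = [6, -5, 2, 3, 2, -7]; R = [7, 7]

Step 1: lead(18x⁷ + 21x⁶ − 66x⁵ + 56x⁴ + 10x³ − 30x² − 49x + 56) ÷ lead(D) = 18x⁷ ÷ 3x² = 6x⁵. Subtract (6x⁵)·D = 18x⁷ + 36x⁶ − 42x⁵. Remainder: −15x⁶ − 24x⁵ + 56x⁴ + 10x³ − 30x² − 49x + 56.
Step 2: lead(−15x⁶ − 24x⁵ + 56x⁴ + 10x³ − 30x² − 49x + 56) ÷ lead(D) = −15x⁶ ÷ 3x² = −5x⁴. Subtract (−5x⁴)·D = −15x⁶ − 30x⁵ + 35x⁴. Remainder: 6x⁵ + 21x⁴ + 10x³ − 30x² − 49x + 56.
Step 3: lead(6x⁵ + 21x⁴ + 10x³ − 30x² − 49x + 56) ÷ lead(D) = 6x⁵ ÷ 3x² = 2x³. Subtract (2x³)·D = 6x⁵ + 12x⁴ − 14x³. Remainder: 9x⁴ + 24x³ − 30x² − 49x + 56.
Step 4: lead(9x⁴ + 24x³ − 30x² − 49x + 56) ÷ lead(D) = 9x⁴ ÷ 3x² = 3x². Subtract (3x²)·D = 9x⁴ + 18x³ − 21x². Remainder: 6x³ − 9x² − 49x + 56.
Step 5: lead(6x³ − 9x² − 49x + 56) ÷ lead(D) = 6x³ ÷ 3x² = 2x. Subtract (2x)·D = 6x³ + 12x² − 14x. Remainder: −21x² − 35x + 56.
Step 6: lead(−21x² − 35x + 56) ÷ lead(D) = −21x² ÷ 3x² = −7. Subtract (−7)·D = −21x² − 42x + 49. Remainder: 7x + 7.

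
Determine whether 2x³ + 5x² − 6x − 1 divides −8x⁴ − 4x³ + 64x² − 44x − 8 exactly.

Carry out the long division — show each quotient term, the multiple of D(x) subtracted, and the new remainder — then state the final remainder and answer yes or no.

Step 1: lead(−8x⁴ − 4x³ + 64x² − 44x − 8) ÷ lead(D) = −8x⁴ ÷ 2x³ = −4x. Subtract (−4x)·D = −8x⁴ − 20x³ + 24x² + 4x. Remainder: 16x³ + 40x² − 48x − 8.
Step 2: lead(16x³ + 40x² − 48x − 8) ÷ lead(D) = 16x³ ÷ 2x³ = 8. Subtract (8)·D = 16x³ + 40x² − 48x − 8. Remainder: 0.

R(x) = 0, so D(x) is a factor of P(x). yes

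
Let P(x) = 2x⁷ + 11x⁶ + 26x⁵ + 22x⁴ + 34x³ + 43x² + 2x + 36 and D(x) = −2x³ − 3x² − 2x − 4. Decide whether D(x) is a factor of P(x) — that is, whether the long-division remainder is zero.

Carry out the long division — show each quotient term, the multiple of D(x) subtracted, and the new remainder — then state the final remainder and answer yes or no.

R(x) = 0, so D(x) is a factor of P(x). yes

Step 1: lead(2x⁷ + 11x⁶ + 26x⁵ + 22x⁴ + 34x³ + 43x² + 2x + 36) ÷ lead(D) = 2x⁷ ÷ −2x³ = −x⁴. Subtract (−x⁴)·D = 2x⁷ + 3x⁶ + 2x⁵ + 4x⁴. Remainder: 8x⁶ + 24x⁵ + 18x⁴ + 34x³ + 43x² + 2x + 36.
Step 2: lead(8x⁶ + 24x⁵ + 18x⁴ + 34x³ + 43x² + 2x + 36) ÷ lead(D) = 8x⁶ ÷ −2x³ = −4x³. Subtract (−4x³)·D = 8x⁶ + 12x⁵ + 8x⁴ + 16x³. Remainder: 12x⁵ + 10x⁴ + 18x³ + 43x² + 2x + 36.
Step 3: lead(12x⁵ + 10x⁴ + 18x³ + 43x² + 2x + 36) ÷ lead(D) = 12x⁵ ÷ −2x³ = −6x². Subtract (−6x²)·D = 12x⁵ + 18x⁴ + 12x³ + 24x². Remainder: −8x⁴ + 6x³ + 19x² + 2x + 36.
Step 4: lead(−8x⁴ + 6x³ + 19x² + 2x + 36) ÷ lead(D) = −8x⁴ ÷ −2x³ = 4x. Subtract (4x)·D = −8x⁴ − 12x³ − 8x² − 16x. Remainder: 18x³ + 27x² + 18x + 36.
Step 5: lead(18x³ + 27x² + 18x + 36) ÷ lead(D) = 18x³ ÷ −2x³ = −9. Subtract (−9)·D = 18x³ + 27x² + 18x + 36. Remainder: 0.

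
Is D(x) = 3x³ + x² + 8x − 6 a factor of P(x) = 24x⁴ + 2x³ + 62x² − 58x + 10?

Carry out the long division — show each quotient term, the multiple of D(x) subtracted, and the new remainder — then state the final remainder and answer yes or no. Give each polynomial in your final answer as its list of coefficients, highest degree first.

R = [6, -2], so D(x) is not a factor of P(x). no

Step 1: lead(24x⁴ + 2x³ + 62x² − 58x + 10) ÷ lead(D) = 24x⁴ ÷ 3x³ = 8x. Subtract (8x)·D = 24x⁴ + 8x³ + 64x² − 48x. Remainder: −6x³ − 2x² − 10x + 10.
Step 2: lead(−6x³ − 2x² − 10x + 10) ÷ lead(D) = −6x³ ÷ 3x³ = −2. Subtract (−2)·D = −6x³ − 2x² − 16x + 12. Remainder: 6x − 2.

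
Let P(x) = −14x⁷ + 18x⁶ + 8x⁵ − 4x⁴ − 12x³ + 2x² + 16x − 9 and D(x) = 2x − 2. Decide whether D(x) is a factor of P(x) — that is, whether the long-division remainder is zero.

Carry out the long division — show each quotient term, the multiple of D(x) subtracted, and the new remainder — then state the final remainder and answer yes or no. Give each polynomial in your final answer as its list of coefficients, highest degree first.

R = [5], so D(x) is not a factor of P(x). no

Step 1: lead(−14x⁷ + 18x⁶ + 8x⁵ − 4x⁴ − 12x³ + 2x² + 16x − 9) ÷ lead(D) = −14x⁷ ÷ 2x = −7x⁶. Subtract (−7x⁶)·D = −14x⁷ + 14x⁶. Remainder: 4x⁶ + 8x⁵ − 4x⁴ − 12x³ + 2x² + 16x − 9.
Step 2: lead(4x⁶ + 8x⁵ − 4x⁴ − 12x³ + 2x² + 16x − 9) ÷ lead(D) = 4x⁶ ÷ 2x = 2x⁵. Subtract (2x⁵)·D = 4x⁶ − 4x⁵. Remainder: 12x⁵ − 4x⁴ − 12x³ + 2x² + 16x − 9.
Step 3: lead(12x⁵ − 4x⁴ − 12x³ + 2x² + 16x − 9) ÷ lead(D) = 12x⁵ ÷ 2x = 6x⁴. Subtract (6x⁴)·D = 12x⁵ − 12x⁴. Remainder: 8x⁴ − 12x³ + 2x² + 16x − 9.
Step 4: lead(8x⁴ − 12x³ + 2x² + 16x − 9) ÷ lead(D) = 8x⁴ ÷ 2x = 4x³. Subtract (4x³)·D = 8x⁴ − 8x³. Remainder: −4x³ + 2x² + 16x − 9.
Step 5: lead(−4x³ + 2x² + 16x − 9) ÷ lead(D) = −4x³ ÷ 2x = −2x². Subtract (−2x²)·D = −4x³ + 4x². Remainder: −2x² + 16x − 9.
Step 6: lead(−2x² + 16x − 9) ÷ lead(D) = −2x² ÷ 2x = −x. Subtract (−x)·D = −2x² + 2x. Remainder: 14x − 9.
Step 7: lead(14x − 9) ÷ lead(D) = 14x ÷ 2x = 7. Subtract (7)·D = 14x − 14. Remainder: 5.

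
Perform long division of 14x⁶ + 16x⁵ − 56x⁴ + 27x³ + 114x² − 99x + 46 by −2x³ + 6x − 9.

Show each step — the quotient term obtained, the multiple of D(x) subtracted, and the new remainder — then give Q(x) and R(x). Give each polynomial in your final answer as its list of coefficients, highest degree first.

Q = [-7, -8, 7, -6]; R = [-8]

Step 1: lead(14x⁶ + 16x⁵ − 56x⁴ + 27x³ + 114x² − 99x + 46) ÷ lead(D) = 14x⁶ ÷ −2x³ = −7x³. Subtract (−7x³)·D = 14x⁶ − 42x⁴ + 63x³. Remainder: 16x⁵ − 14x⁴ − 36x³ + 114x² − 99x + 46.
Step 2: lead(16x⁵ − 14x⁴ − 36x³ + 114x² − 99x + 46) ÷ lead(D) = 16x⁵ ÷ −2x³ = −8x². Subtract (−8x²)·D = 16x⁵ − 48x³ + 72x². Remainder: −14x⁴ + 12x³ + 42x² − 99x + 46.
Step 3: lead(−14x⁴ + 12x³ + 42x² − 99x + 46) ÷ lead(D) = −14x⁴ ÷ −2x³ = 7x. Subtract (7x)·D = −14x⁴ + 42x² − 63x. Remainder: 12x³ − 36x + 46.
Step 4: lead(12x³ − 36x + 46) ÷ lead(D) = 12x³ ÷ −2x³ = −6. Subtract (−6)·D = 12x³ − 36x + 54. Remainder: −8.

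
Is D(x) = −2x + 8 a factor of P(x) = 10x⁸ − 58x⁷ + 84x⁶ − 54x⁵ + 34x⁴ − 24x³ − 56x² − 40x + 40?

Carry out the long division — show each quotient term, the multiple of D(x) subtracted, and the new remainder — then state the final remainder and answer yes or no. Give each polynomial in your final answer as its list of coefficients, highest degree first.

R = [8], so D(x) is not a factor of P(x). no

Step 1: lead(10x⁸ − 58x⁷ + 84x⁶ − 54x⁵ + 34x⁴ − 24x³ − 56x² − 40x + 40) ÷ lead(D) = 10x⁸ ÷ −2x = −5x⁷. Subtract (−5x⁷)·D = 10x⁸ − 40x⁷. Remainder: −18x⁷ + 84x⁶ − 54x⁵ + 34x⁴ − 24x³ − 56x² − 40x + 40.
Step 2: lead(−18x⁷ + 84x⁶ − 54x⁵ + 34x⁴ − 24x³ − 56x² − 40x + 40) ÷ lead(D) = −18x⁷ ÷ −2x = 9x⁶. Subtract (9x⁶)·D = −18x⁷ + 72x⁶. Remainder: 12x⁶ − 54x⁵ + 34x⁴ − 24x³ − 56x² − 40x + 40.
Step 3: lead(12x⁶ − 54x⁵ + 34x⁴ − 24x³ − 56x² − 40x + 40) ÷ lead(D) = 12x⁶ ÷ −2x = −6x⁵. Subtract (−6x⁵)·D = 12x⁶ − 48x⁵. Remainder: −6x⁵ + 34x⁴ − 24x³ − 56x² − 40x + 40.
Step 4: lead(−6x⁵ + 34x⁴ − 24x³ − 56x² − 40x + 40) ÷ lead(D) = −6x⁵ ÷ −2x = 3x⁴. Subtract (3x⁴)·D = −6x⁵ + 24x⁴. Remainder: 10x⁴ − 24x³ − 56x² − 40x + 40.
Step 5: lead(10x⁴ − 24x³ − 56x² − 40x + 40) ÷ lead(D) = 10x⁴ ÷ −2x = −5x³. Subtract (−5x³)·D = 10x⁴ − 40x³. Remainder: 16x³ − 56x² − 40x + 40.
Step 6: lead(16x³ − 56x² − 40x + 40) ÷ lead(D) = 16x³ ÷ −2x = −8x². Subtract (−8x²)·D = 16x³ − 64x². Remainder: 8x² − 40x + 40.
Step 7: lead(8x² − 40x + 40) ÷ lead(D) = 8x² ÷ −2x = −4x. Subtract (−4x)·D = 8x² − 32x. Remainder: −8x + 40.
Step 8: lead(−8x + 40) ÷ lead(D) = −8x ÷ −2x = 4. Subtract (4)·D = −8x + 32. Remainder: 8.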